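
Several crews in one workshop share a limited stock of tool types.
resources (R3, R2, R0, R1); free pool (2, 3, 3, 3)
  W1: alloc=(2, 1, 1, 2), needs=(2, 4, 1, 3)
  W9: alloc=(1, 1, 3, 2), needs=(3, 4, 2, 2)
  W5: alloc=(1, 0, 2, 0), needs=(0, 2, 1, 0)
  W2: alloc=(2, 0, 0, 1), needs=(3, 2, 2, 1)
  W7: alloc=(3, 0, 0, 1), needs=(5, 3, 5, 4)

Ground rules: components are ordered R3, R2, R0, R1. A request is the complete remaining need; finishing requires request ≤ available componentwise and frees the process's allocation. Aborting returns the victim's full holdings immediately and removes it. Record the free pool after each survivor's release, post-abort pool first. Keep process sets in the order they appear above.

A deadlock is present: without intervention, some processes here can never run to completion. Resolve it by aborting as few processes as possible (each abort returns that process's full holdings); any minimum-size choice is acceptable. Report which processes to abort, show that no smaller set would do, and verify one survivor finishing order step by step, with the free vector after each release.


The answer: abort W9.
Key observation: no ordering could ever have run W1 before the abort of W9; with (1, 1, 3, 2) back in the pool it fits at step 2.
No smaller set exists: with zero aborts the deadlock remains.
The survivors complete as W5, W1, W7, W2. Walking it through (starting from the post-abort pool):
  pool = (3, 4, 6, 5)
  W5 needs (0, 2, 1, 0) <= (3, 4, 6, 5) -> finishes; pool += (1, 0, 2, 0) = (4, 4, 8, 5)
  W1 needs (2, 4, 1, 3) <= (4, 4, 8, 5) -> finishes; pool += (2, 1, 1, 2) = (6, 5, 9, 7)
  W7 needs (5, 3, 5, 4) <= (6, 5, 9, 7) -> finishes; pool += (3, 0, 0, 1) = (9, 5, 9, 8)
  W2 needs (3, 2, 2, 1) <= (9, 5, 9, 8) -> finishes; pool += (2, 0, 0, 1) = (11, 5, 9, 9)


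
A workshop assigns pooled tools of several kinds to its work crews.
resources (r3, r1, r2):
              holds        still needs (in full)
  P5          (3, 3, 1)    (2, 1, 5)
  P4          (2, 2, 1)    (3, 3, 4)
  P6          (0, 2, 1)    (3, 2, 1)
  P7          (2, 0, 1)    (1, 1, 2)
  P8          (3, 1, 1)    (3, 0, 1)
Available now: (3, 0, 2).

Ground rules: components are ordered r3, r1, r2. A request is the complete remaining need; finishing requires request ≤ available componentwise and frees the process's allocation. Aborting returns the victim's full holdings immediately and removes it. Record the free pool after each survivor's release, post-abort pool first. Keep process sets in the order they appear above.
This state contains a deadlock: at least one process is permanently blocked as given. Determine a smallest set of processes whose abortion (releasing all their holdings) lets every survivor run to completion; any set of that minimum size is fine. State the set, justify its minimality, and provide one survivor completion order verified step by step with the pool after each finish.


Minimum abort set: P4.
Key observation: P6 had no path to completion before; after the abort of P4 ((2, 2, 1) returned), step 1 is where it fits.
Why nothing smaller works: aborting no one leaves the state deadlocked as given.
Survivors finish in the order: P6, P7, P8, P5. Check, step by step (pool after the aborts first):
  pool = (5, 2, 3)
  P6 needs (3, 2, 1) <= (5, 2, 3) -> finishes; pool += (0, 2, 1) = (5, 4, 4)
  P7 needs (1, 1, 2) <= (5, 4, 4) -> finishes; pool += (2, 0, 1) = (7, 4, 5)
  P8 needs (3, 0, 1) <= (7, 4, 5) -> finishes; pool += (3, 1, 1) = (10, 5, 6)
  P5 needs (2, 1, 5) <= (10, 5, 6) -> finishes; pool += (3, 3, 1) = (13, 8, 7)


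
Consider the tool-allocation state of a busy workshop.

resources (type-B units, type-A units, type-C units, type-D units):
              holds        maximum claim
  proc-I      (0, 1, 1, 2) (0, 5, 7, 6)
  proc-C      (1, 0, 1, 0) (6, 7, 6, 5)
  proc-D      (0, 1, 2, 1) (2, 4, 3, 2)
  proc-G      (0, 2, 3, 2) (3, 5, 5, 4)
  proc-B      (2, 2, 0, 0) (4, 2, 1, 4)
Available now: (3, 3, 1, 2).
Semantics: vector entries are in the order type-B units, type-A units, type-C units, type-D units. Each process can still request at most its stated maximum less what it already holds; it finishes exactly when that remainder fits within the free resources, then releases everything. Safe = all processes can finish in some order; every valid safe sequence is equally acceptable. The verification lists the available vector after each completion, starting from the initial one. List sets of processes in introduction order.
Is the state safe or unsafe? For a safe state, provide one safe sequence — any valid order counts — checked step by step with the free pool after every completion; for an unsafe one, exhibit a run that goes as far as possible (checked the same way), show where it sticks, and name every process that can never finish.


SAFE, for example via the order proc-D, proc-G, proc-B, proc-C, proc-I.
Key observation: proc-D is the earliest step where a requested resource binds exactly: need (2, 3, 1, 1), pool (3, 3, 1, 2) at its turn.
Verifying each step:
  pool = (3, 3, 1, 2)
  proc-D: need (2, 3, 1, 1) fits (3, 3, 1, 2); releases (0, 1, 2, 1), pool now (3, 4, 3, 3)
  proc-G: need (3, 3, 2, 2) fits (3, 4, 3, 3); releases (0, 2, 3, 2), pool now (3, 6, 6, 5)
  proc-B: need (2, 0, 1, 4) fits (3, 6, 6, 5); releases (2, 2, 0, 0), pool now (5, 8, 6, 5)
  proc-C: need (5, 7, 5, 5) fits (5, 8, 6, 5); releases (1, 0, 1, 0), pool now (6, 8, 7, 5)
  proc-I: need (0, 4, 6, 4) fits (6, 8, 7, 5); releases (0, 1, 1, 2), pool now (6, 9, 8, 7)


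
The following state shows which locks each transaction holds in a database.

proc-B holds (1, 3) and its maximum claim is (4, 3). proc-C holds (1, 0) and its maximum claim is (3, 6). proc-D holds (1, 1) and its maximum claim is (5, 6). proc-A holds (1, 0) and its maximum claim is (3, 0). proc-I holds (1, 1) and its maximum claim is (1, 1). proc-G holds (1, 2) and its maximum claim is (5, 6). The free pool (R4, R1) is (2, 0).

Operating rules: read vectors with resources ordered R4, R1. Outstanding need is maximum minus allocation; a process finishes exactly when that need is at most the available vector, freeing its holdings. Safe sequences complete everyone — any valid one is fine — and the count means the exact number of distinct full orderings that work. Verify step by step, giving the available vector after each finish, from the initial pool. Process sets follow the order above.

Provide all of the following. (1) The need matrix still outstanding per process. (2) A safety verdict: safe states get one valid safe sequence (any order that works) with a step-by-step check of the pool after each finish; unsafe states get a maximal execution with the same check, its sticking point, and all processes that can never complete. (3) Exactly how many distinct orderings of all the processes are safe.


(1) Outstanding need per process (order R4, R1):
  proc-B: (3, 0)
  proc-C: (2, 6)
  proc-D: (4, 5)
  proc-A: (2, 0)
  proc-I: (0, 0)
  proc-G: (4, 4)
(2) SAFE — a valid safe sequence is proc-A, proc-I, proc-B, proc-G, proc-C, proc-D.
Key observation: the first exact fit in this order is proc-A — it needs (2, 0) with (2, 0) free, meeting a requested resource to the last unit.
Walking it through:
  pool = (2, 0)
  proc-A needs (2, 0) <= (2, 0) -> finishes; pool += (1, 0) = (3, 0)
  proc-I needs (0, 0) <= (3, 0) -> finishes; pool += (1, 1) = (4, 1)
  proc-B needs (3, 0) <= (4, 1) -> finishes; pool += (1, 3) = (5, 4)
  proc-G needs (4, 4) <= (5, 4) -> finishes; pool += (1, 2) = (6, 6)
  proc-C needs (2, 6) <= (6, 6) -> finishes; pool += (1, 0) = (7, 6)
  proc-D needs (4, 5) <= (7, 6) -> finishes; pool += (1, 1) = (8, 7)
(3) The exact count: 14 of the possible complete orderings are safe sequences.


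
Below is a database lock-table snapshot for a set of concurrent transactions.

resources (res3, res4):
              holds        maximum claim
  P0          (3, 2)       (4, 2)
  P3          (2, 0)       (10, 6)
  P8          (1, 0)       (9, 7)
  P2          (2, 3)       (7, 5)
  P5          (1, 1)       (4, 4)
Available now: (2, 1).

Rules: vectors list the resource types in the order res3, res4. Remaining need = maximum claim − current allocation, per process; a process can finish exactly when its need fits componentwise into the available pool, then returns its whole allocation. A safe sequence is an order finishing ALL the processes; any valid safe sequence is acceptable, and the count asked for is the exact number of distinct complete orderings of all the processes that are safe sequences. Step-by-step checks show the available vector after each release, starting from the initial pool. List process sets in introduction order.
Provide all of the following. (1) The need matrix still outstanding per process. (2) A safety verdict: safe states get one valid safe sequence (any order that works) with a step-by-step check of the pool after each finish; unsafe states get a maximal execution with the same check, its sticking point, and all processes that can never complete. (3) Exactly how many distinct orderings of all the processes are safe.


(1) Remaining need (order res3, res4):
  P0: (1, 0)
  P3: (8, 6)
  P8: (8, 7)
  P2: (5, 2)
  P5: (3, 3)
(2) SAFE — a valid safe sequence is P0, P2, P5, P8, P3.
Key observation: P2 marks the first exact bind of the order: its need (5, 2) fits the free (5, 3) with zero slack on a requested resource.
Walking it through:
  pool = (2, 1)
  run P0 (needs (1, 0), free (2, 1)); after release of (3, 2) the pool is (5, 3)
  run P2 (needs (5, 2), free (5, 3)); after release of (2, 3) the pool is (7, 6)
  run P5 (needs (3, 3), free (7, 6)); after release of (1, 1) the pool is (8, 7)
  run P8 (needs (8, 7), free (8, 7)); after release of (1, 0) the pool is (9, 7)
  run P3 (needs (8, 6), free (9, 7)); after release of (2, 0) the pool is (11, 7)
(3) Exactly 4 of the possible complete orderings are safe sequences.


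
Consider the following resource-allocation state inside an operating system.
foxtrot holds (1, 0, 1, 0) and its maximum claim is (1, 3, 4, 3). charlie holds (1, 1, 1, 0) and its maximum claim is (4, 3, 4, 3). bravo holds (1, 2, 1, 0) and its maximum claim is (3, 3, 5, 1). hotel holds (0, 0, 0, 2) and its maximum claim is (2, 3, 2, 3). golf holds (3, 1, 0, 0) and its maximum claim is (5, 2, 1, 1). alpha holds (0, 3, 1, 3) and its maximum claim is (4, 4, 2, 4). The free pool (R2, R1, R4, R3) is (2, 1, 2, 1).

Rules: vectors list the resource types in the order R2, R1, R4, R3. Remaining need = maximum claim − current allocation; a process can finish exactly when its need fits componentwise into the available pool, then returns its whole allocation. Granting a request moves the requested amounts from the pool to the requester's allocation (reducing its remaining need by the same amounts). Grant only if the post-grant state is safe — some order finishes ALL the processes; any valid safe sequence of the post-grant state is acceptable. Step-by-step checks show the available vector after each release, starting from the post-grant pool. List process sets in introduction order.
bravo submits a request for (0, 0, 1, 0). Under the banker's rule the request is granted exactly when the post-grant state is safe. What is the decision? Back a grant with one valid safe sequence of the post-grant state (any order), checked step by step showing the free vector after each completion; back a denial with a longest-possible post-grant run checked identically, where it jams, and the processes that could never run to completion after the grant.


DENY. Granting would leave the state unsafe.
Key observation: after golf, alpha, hotel complete, (5, 5, 2, 6) is the best the pool ever gets, yet each leftover process wants more R4.
Pretend the grant happened; the run golf, alpha, hotel goes as far as possible. Step-by-step check:
  pool = (2, 1, 1, 1)
  golf: need (2, 1, 1, 1) fits (2, 1, 1, 1); releases (3, 1, 0, 0), pool now (5, 2, 1, 1)
  alpha: need (4, 1, 1, 1) fits (5, 2, 1, 1); releases (0, 3, 1, 3), pool now (5, 5, 2, 4)
  hotel: need (2, 3, 2, 1) fits (5, 5, 2, 4); releases (0, 0, 0, 2), pool now (5, 5, 2, 6)
  blocked: foxtrot wants (0, 3, 3, 3), pool (5, 5, 2, 6) — not enough R4
  blocked: charlie wants (3, 2, 3, 3), pool (5, 5, 2, 6) — not enough R4
  blocked: bravo wants (2, 1, 3, 1), pool (5, 5, 2, 6) — not enough R4
Processes that could never finish after the grant: foxtrot, charlie and bravo.


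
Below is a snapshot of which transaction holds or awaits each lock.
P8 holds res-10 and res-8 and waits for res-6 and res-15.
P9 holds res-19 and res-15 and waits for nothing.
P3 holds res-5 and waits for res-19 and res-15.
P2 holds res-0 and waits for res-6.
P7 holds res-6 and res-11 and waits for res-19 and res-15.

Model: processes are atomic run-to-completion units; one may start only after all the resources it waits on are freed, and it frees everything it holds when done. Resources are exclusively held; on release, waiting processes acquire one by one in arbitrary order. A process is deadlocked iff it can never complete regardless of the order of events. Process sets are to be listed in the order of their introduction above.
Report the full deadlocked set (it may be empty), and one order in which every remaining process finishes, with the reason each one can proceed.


No process is deadlocked.
Key observation: although several processes wait, no cycle exists — each chain bottoms out at a free runner.
The rest can finish in the order P9, P7, P3, P8, P2.
Check, step by step:
  P9 waits on nothing -> runs at once and releases res-19 and res-15
  P7: everything it awaited (res-19 and res-15) is free; runs, freeing res-6 and res-11
  P3: everything it awaited (res-19 and res-15) is free; runs, freeing res-5
  P8: everything it awaited (res-6 and res-15) is free; runs, freeing res-10 and res-8
  P2: everything it awaited (res-6) is free; runs, freeing res-0


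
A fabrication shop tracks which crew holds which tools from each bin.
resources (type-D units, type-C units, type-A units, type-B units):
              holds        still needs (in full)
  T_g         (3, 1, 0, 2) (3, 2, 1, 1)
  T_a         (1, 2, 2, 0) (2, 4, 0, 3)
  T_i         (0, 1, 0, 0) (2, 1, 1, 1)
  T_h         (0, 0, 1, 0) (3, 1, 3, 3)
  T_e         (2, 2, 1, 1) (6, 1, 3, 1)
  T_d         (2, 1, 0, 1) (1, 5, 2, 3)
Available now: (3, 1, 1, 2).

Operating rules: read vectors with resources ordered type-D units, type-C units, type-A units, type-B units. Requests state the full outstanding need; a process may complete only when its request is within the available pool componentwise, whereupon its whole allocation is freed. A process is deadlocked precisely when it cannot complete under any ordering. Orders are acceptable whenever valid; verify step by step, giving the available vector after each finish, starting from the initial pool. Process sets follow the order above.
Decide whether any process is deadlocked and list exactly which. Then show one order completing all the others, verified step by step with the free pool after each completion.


Deadlocked: T_a, T_h, T_e and T_d.
Key observation: after T_i, T_g the pool peaks at (6, 3, 1, 4), and each blocked process is short somewhere: T_a on type-C units; T_h on type-A units; T_e on type-A units; T_d on type-C units, type-A units.
One completion order for the rest: T_i, T_g. Walking it through:
  pool = (3, 1, 1, 2)
  T_i: need (2, 1, 1, 1) fits (3, 1, 1, 2); releases (0, 1, 0, 0), pool now (3, 2, 1, 2)
  T_g: need (3, 2, 1, 1) fits (3, 2, 1, 2); releases (3, 1, 0, 2), pool now (6, 3, 1, 4)
The blocked processes can never fit:
  T_a still needs (2, 4, 0, 3) but only (6, 3, 1, 4) is free — short on type-C units
  T_h still needs (3, 1, 3, 3) but only (6, 3, 1, 4) is free — short on type-A units
  T_e still needs (6, 1, 3, 1) but only (6, 3, 1, 4) is free — short on type-A units
  T_d still needs (1, 5, 2, 3) but only (6, 3, 1, 4) is free — short on type-C units and type-A units


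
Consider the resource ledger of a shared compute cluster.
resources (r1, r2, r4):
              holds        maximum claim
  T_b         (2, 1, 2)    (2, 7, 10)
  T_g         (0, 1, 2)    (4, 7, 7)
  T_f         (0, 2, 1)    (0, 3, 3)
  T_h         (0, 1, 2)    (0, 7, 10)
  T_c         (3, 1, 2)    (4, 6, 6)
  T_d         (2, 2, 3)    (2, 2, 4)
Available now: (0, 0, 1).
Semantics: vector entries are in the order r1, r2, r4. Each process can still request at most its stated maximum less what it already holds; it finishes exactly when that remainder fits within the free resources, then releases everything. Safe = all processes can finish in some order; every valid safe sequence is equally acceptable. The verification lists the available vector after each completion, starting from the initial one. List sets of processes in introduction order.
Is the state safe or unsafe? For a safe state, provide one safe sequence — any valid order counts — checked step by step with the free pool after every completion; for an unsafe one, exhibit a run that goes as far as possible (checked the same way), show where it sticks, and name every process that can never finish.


UNSAFE — no complete ordering exists.
Key observation: r2 is the bottleneck — with T_d, T_f done the pool holds (2, 4, 5), short of every remaining need.
The run T_d, T_f cannot be extended any further. Walking it through:
  pool = (0, 0, 1)
  T_d needs (0, 0, 1) <= (0, 0, 1) -> finishes; pool += (2, 2, 3) = (2, 2, 4)
  T_f needs (0, 1, 2) <= (2, 2, 4) -> finishes; pool += (0, 2, 1) = (2, 4, 5)
  blocked: T_b wants (0, 6, 8), pool (2, 4, 5) — not enough r2 and r4
  blocked: T_g wants (4, 6, 5), pool (2, 4, 5) — not enough r1 and r2
  blocked: T_h wants (0, 6, 8), pool (2, 4, 5) — not enough r2 and r4
  blocked: T_c wants (1, 5, 4), pool (2, 4, 5) — not enough r2
Processes that can never finish: T_b, T_g, T_h and T_c.


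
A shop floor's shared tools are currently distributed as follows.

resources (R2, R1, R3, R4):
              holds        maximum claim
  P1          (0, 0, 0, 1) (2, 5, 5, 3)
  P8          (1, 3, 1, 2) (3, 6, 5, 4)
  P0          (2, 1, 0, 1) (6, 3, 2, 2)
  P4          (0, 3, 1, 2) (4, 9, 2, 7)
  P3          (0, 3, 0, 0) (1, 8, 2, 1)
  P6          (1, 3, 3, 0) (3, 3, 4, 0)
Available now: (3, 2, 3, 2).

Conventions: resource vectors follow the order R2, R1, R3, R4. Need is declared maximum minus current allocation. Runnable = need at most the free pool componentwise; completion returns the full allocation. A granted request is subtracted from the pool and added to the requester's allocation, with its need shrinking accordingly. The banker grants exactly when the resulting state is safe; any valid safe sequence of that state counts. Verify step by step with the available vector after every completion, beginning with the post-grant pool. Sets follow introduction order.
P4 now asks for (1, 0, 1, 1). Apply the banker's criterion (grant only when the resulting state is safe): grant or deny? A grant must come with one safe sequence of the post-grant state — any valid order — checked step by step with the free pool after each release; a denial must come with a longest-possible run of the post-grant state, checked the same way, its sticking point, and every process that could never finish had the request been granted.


DENY. Granting would leave the state unsafe.
Key observation: after P6, P3 the pool peaks at (3, 8, 5, 1), and each blocked process is short somewhere: P1 on R4; P8 on R4; P0 on R2; P4 on R4.
Pretend the grant happened; the run P6, P3 goes as far as possible. Step-by-step check:
  pool = (2, 2, 2, 1)
  P6 needs (2, 0, 1, 0) <= (2, 2, 2, 1) -> finishes; pool += (1, 3, 3, 0) = (3, 5, 5, 1)
  P3 needs (1, 5, 2, 1) <= (3, 5, 5, 1) -> finishes; pool += (0, 3, 0, 0) = (3, 8, 5, 1)
  P1 still needs (2, 5, 5, 2) but only (3, 8, 5, 1) is free — short on R4
  P8 still needs (2, 3, 4, 2) but only (3, 8, 5, 1) is free — short on R4
  P0 still needs (4, 2, 2, 1) but only (3, 8, 5, 1) is free — short on R2
  P4 still needs (3, 6, 0, 4) but only (3, 8, 5, 1) is free — short on R4
Post-grant, the permanently blocked set is P1, P8, P0 and P4.


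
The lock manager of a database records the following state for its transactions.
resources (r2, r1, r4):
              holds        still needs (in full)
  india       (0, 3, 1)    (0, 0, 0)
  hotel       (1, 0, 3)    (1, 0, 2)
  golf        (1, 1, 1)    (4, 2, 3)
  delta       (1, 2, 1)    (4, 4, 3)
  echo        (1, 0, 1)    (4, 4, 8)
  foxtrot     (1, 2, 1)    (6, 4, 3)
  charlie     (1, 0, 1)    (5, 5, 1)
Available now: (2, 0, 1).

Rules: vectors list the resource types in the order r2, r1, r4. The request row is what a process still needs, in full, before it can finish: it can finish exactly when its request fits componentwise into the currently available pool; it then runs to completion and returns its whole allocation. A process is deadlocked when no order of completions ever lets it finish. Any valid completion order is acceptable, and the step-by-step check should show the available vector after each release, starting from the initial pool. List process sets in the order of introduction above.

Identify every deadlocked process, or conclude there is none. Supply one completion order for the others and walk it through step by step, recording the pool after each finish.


The deadlocked set is golf, delta, echo, foxtrot and charlie.
Key observation: no order helps: past india, hotel, the free pool tops out at (3, 3, 5), below what each blocked process needs in r2.
One completion order for the rest: india, hotel. Check, step by step:
  pool = (2, 0, 1)
  india: need (0, 0, 0) fits (2, 0, 1); releases (0, 3, 1), pool now (2, 3, 2)
  hotel: need (1, 0, 2) fits (2, 3, 2); releases (1, 0, 3), pool now (3, 3, 5)
None of the blocked processes ever fits:
  golf still needs (4, 2, 3) but only (3, 3, 5) is free — short on r2
  delta still needs (4, 4, 3) but only (3, 3, 5) is free — short on r2 and r1
  echo still needs (4, 4, 8) but only (3, 3, 5) is free — short on r2, r1 and r4
  foxtrot still needs (6, 4, 3) but only (3, 3, 5) is free — short on r2 and r1
  charlie still needs (5, 5, 1) but only (3, 3, 5) is free — short on r2 and r1


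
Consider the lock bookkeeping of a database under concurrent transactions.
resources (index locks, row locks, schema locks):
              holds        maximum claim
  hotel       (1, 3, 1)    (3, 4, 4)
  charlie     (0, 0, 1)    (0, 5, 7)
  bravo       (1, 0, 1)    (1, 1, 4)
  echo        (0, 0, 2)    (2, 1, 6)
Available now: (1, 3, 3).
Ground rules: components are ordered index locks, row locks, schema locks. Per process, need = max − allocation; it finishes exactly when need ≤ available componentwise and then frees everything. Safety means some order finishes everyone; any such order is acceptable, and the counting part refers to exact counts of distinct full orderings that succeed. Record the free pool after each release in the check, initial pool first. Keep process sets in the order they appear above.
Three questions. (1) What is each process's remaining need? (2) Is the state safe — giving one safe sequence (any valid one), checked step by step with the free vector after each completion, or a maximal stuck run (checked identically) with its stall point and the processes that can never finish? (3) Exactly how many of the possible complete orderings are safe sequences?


(1) Outstanding need per process (order index locks, row locks, schema locks):
  hotel: (2, 1, 3)
  charlie: (0, 5, 6)
  bravo: (0, 1, 3)
  echo: (2, 1, 4)
(2) SAFE. One safe sequence: bravo, echo, hotel, charlie.
Key observation: the order's first zero-slack moment is bravo ((0, 1, 3) needed, (1, 3, 3) free — a requested resource with nothing to spare).
Check, step by step:
  pool = (1, 3, 3)
  run bravo (needs (0, 1, 3), free (1, 3, 3)); after release of (1, 0, 1) the pool is (2, 3, 4)
  run echo (needs (2, 1, 4), free (2, 3, 4)); after release of (0, 0, 2) the pool is (2, 3, 6)
  run hotel (needs (2, 1, 3), free (2, 3, 6)); after release of (1, 3, 1) the pool is (3, 6, 7)
  run charlie (needs (0, 5, 6), free (3, 6, 7)); after release of (0, 0, 1) the pool is (3, 6, 8)
(3) Exactly 2 of the possible complete orderings are safe sequences.


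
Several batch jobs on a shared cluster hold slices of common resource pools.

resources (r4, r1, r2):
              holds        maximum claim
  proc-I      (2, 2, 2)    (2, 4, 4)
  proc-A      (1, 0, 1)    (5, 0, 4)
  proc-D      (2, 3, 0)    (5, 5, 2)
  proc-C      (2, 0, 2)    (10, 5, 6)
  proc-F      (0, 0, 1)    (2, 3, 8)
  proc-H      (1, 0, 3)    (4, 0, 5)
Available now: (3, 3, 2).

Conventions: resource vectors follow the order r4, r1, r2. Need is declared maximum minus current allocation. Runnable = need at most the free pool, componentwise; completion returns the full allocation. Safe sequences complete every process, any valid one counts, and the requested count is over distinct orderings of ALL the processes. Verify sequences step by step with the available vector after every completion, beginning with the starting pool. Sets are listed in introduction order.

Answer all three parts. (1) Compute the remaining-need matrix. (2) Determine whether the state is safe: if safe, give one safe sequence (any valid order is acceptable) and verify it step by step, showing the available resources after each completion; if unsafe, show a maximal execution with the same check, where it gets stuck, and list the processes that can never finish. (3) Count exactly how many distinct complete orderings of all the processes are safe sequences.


(1) Outstanding need per process (order r4, r1, r2):
  proc-I: (0, 2, 2)
  proc-A: (4, 0, 3)
  proc-D: (3, 2, 2)
  proc-C: (8, 5, 4)
  proc-F: (2, 3, 7)
  proc-H: (3, 0, 2)
(2) SAFE, for example via the order proc-I, proc-A, proc-D, proc-H, proc-C, proc-F.
Key observation: proc-I is the earliest step where a requested resource binds exactly: need (0, 2, 2), pool (3, 3, 2) at its turn.
Check, step by step:
  pool = (3, 3, 2)
  proc-I needs (0, 2, 2) <= (3, 3, 2) -> finishes; pool += (2, 2, 2) = (5, 5, 4)
  proc-A needs (4, 0, 3) <= (5, 5, 4) -> finishes; pool += (1, 0, 1) = (6, 5, 5)
  proc-D needs (3, 2, 2) <= (6, 5, 5) -> finishes; pool += (2, 3, 0) = (8, 8, 5)
  proc-H needs (3, 0, 2) <= (8, 8, 5) -> finishes; pool += (1, 0, 3) = (9, 8, 8)
  proc-C needs (8, 5, 4) <= (9, 8, 8) -> finishes; pool += (2, 0, 2) = (11, 8, 10)
  proc-F needs (2, 3, 7) <= (11, 8, 10) -> finishes; pool += (0, 0, 1) = (11, 8, 11)
(3) The exact count: 72 of the possible complete orderings are safe sequences.


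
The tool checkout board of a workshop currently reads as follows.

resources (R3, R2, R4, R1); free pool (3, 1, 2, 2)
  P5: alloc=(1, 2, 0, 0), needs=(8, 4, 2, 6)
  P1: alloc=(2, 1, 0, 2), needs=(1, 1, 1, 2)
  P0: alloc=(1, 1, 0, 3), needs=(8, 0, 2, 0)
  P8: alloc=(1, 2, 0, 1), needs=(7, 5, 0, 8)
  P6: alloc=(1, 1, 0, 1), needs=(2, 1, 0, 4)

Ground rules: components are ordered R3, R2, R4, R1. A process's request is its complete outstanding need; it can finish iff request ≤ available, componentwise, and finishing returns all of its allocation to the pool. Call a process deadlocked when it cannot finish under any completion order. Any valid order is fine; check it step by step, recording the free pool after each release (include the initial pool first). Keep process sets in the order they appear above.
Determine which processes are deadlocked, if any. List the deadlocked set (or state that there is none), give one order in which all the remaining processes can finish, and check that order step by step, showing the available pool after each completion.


Deadlocked: P5, P0 and P8.
Key observation: P1, P6 can finish, but then (6, 3, 2, 5) is all there is, and the blocked group's R3 demands exceed it.
One completion order for the rest: P1, P6. Walking it through:
  pool = (3, 1, 2, 2)
  run P1 (needs (1, 1, 1, 2), free (3, 1, 2, 2)); after release of (2, 1, 0, 2) the pool is (5, 2, 2, 4)
  run P6 (needs (2, 1, 0, 4), free (5, 2, 2, 4)); after release of (1, 1, 0, 1) the pool is (6, 3, 2, 5)
The stuck group stays short no matter what:
  P5 cannot run: need (8, 4, 2, 6) vs free (6, 3, 2, 5) (insufficient R3, R2 and R1)
  P0 cannot run: need (8, 0, 2, 0) vs free (6, 3, 2, 5) (insufficient R3)
  P8 cannot run: need (7, 5, 0, 8) vs free (6, 3, 2, 5) (insufficient R3, R2 and R1)


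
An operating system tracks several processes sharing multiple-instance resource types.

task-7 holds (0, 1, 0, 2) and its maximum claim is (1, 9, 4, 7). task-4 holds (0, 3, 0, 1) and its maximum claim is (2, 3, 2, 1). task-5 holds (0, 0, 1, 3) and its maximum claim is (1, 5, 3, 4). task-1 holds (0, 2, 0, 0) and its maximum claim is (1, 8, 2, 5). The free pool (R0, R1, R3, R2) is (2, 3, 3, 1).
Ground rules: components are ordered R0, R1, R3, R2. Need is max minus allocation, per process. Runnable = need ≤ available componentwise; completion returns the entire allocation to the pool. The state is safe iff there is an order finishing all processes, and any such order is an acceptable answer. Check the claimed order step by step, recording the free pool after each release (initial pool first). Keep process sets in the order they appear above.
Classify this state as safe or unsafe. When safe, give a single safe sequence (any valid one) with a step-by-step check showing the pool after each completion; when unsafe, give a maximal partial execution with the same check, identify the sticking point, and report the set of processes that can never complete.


The state is SAFE; one workable sequence: task-4, task-5, task-1, task-7.
Key observation: task-4 is the earliest step where a requested resource binds exactly: need (2, 0, 2, 0), pool (2, 3, 3, 1) at its turn.
Walking it through:
  pool = (2, 3, 3, 1)
  task-4 needs (2, 0, 2, 0) <= (2, 3, 3, 1) -> finishes; pool += (0, 3, 0, 1) = (2, 6, 3, 2)
  task-5 needs (1, 5, 2, 1) <= (2, 6, 3, 2) -> finishes; pool += (0, 0, 1, 3) = (2, 6, 4, 5)
  task-1 needs (1, 6, 2, 5) <= (2, 6, 4, 5) -> finishes; pool += (0, 2, 0, 0) = (2, 8, 4, 5)
  task-7 needs (1, 8, 4, 5) <= (2, 8, 4, 5) -> finishes; pool += (0, 1, 0, 2) = (2, 9, 4, 7)


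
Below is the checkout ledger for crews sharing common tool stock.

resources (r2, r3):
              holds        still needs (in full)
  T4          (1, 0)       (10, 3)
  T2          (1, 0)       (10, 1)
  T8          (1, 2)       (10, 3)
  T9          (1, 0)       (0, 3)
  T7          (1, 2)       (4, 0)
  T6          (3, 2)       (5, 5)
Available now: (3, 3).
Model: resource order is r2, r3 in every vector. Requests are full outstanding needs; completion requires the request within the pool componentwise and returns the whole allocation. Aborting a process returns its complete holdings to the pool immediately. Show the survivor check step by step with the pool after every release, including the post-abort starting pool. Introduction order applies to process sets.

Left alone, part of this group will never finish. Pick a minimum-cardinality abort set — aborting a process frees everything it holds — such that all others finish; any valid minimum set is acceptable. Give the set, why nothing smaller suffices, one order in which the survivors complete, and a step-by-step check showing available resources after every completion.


Abort T4 and T2.
Key observation: the deadlocked T8 becomes finishable only because T4 and T2 released (2, 0); it completes at step 4 below.
Why nothing smaller works — every single abort fails: T4 alone leaves T2 blocked (short on r2); T2 alone leaves T4 blocked (short on r2); T8 alone leaves T4 blocked (short on r2); T9 alone leaves T4 blocked (short on r2); T7 alone leaves T4 blocked (short on r2); T6 alone leaves T4 blocked (short on r2).
The survivors complete as T7, T9, T6, T8. Walking it through (starting from the post-abort pool):
  pool = (5, 3)
  T7: need (4, 0) fits (5, 3); releases (1, 2), pool now (6, 5)
  T9: need (0, 3) fits (6, 5); releases (1, 0), pool now (7, 5)
  T6: need (5, 5) fits (7, 5); releases (3, 2), pool now (10, 7)
  T8: need (10, 3) fits (10, 7); releases (1, 2), pool now (11, 9)


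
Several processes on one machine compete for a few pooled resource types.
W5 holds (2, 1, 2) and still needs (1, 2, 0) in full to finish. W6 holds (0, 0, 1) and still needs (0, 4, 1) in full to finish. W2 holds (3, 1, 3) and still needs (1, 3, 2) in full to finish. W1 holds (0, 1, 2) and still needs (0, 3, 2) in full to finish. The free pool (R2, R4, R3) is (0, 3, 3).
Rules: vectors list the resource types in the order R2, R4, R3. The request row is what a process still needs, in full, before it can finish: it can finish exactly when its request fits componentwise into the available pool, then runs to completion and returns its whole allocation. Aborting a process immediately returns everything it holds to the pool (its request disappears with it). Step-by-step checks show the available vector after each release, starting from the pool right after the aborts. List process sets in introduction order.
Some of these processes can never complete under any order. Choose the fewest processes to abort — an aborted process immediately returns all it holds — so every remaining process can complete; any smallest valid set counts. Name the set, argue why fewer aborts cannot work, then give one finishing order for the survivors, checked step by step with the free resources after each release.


Minimum abort set: W2.
Key observation: W5 had no path to completion before; after the abort of W2 ((3, 1, 3) returned), step 2 is where it fits.
Why nothing smaller works: aborting no one leaves the state deadlocked as given.
The survivors complete as W6, W5, W1. Verifying each step (starting from the post-abort pool):
  pool = (3, 4, 6)
  run W6 (needs (0, 4, 1), free (3, 4, 6)); after release of (0, 0, 1) the pool is (3, 4, 7)
  run W5 (needs (1, 2, 0), free (3, 4, 7)); after release of (2, 1, 2) the pool is (5, 5, 9)
  run W1 (needs (0, 3, 2), free (5, 5, 9)); after release of (0, 1, 2) the pool is (5, 6, 11)


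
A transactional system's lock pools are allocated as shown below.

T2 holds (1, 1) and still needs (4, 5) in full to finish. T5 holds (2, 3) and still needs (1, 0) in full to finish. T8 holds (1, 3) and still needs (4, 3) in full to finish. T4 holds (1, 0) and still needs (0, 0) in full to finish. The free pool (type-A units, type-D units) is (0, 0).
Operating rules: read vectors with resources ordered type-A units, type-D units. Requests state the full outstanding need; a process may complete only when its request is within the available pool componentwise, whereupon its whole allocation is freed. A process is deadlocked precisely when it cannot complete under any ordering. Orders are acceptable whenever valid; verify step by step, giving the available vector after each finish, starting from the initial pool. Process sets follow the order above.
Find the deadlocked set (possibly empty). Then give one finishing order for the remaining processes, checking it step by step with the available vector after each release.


Deadlocked set: T2 and T8.
Key observation: type-A units is the bottleneck — with T4, T5 done the pool holds (3, 3), short of every remaining need.
The rest can finish in the order T4, T5. Check, step by step:
  pool = (0, 0)
  T4 needs (0, 0) <= (0, 0) -> finishes; pool += (1, 0) = (1, 0)
  T5 needs (1, 0) <= (1, 0) -> finishes; pool += (2, 3) = (3, 3)
The stuck group stays short no matter what:
  T2 cannot run: need (4, 5) vs free (3, 3) (insufficient type-A units and type-D units)
  T8 cannot run: need (4, 3) vs free (3, 3) (insufficient type-A units)


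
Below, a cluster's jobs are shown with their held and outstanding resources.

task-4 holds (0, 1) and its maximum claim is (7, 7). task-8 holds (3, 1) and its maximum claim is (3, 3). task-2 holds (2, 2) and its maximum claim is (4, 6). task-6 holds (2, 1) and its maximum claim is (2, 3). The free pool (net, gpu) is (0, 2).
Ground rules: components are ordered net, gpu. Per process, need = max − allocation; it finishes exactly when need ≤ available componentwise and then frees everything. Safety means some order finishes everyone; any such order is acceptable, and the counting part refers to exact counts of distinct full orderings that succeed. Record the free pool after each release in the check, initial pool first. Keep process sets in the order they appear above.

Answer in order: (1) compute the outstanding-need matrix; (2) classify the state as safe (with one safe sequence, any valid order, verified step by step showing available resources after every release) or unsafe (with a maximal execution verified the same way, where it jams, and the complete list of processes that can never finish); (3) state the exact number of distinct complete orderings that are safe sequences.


(1) Remaining need (order net, gpu):
  task-4: (7, 6)
  task-8: (0, 2)
  task-2: (2, 4)
  task-6: (0, 2)
(2) The state is SAFE; one workable sequence: task-8, task-6, task-2, task-4.
Key observation: the first exact fit in this order is task-8 — it needs (0, 2) with (0, 2) free, meeting a requested resource to the last unit.
Verifying each step:
  pool = (0, 2)
  run task-8 (needs (0, 2), free (0, 2)); after release of (3, 1) the pool is (3, 3)
  run task-6 (needs (0, 2), free (3, 3)); after release of (2, 1) the pool is (5, 4)
  run task-2 (needs (2, 4), free (5, 4)); after release of (2, 2) the pool is (7, 6)
  run task-4 (needs (7, 6), free (7, 6)); after release of (0, 1) the pool is (7, 7)
(3) The exact count: 2 of the possible complete orderings are safe sequences.


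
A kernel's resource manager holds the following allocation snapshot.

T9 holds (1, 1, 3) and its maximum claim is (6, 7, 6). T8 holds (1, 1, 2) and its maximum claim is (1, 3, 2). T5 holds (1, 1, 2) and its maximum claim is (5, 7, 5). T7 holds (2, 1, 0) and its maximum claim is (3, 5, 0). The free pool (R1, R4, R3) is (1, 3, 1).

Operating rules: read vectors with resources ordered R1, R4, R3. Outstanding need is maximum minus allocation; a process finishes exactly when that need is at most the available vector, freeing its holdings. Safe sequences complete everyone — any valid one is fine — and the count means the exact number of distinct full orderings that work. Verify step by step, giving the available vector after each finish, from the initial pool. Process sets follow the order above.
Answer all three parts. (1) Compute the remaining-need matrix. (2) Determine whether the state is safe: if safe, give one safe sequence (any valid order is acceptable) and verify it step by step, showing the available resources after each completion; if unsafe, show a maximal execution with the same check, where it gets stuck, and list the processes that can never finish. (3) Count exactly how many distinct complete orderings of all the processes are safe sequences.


(1) Outstanding need per process (order R1, R4, R3):
  T9: (5, 6, 3)
  T8: (0, 2, 0)
  T5: (4, 6, 3)
  T7: (1, 4, 0)
(2) UNSAFE — no complete ordering exists.
Key observation: after T8, T7 complete, (4, 5, 3) is the best the pool ever gets, yet each leftover process wants more R4.
Going as far as possible: T8, T7; after that, nothing fits. Step-by-step check:
  pool = (1, 3, 1)
  run T8 (needs (0, 2, 0), free (1, 3, 1)); after release of (1, 1, 2) the pool is (2, 4, 3)
  run T7 (needs (1, 4, 0), free (2, 4, 3)); after release of (2, 1, 0) the pool is (4, 5, 3)
  T9 still needs (5, 6, 3) but only (4, 5, 3) is free — short on R1 and R4
  T5 still needs (4, 6, 3) but only (4, 5, 3) is free — short on R4
Never able to finish: T9 and T5.
(3) The exact count: 0 of the possible complete orderings are safe sequences.


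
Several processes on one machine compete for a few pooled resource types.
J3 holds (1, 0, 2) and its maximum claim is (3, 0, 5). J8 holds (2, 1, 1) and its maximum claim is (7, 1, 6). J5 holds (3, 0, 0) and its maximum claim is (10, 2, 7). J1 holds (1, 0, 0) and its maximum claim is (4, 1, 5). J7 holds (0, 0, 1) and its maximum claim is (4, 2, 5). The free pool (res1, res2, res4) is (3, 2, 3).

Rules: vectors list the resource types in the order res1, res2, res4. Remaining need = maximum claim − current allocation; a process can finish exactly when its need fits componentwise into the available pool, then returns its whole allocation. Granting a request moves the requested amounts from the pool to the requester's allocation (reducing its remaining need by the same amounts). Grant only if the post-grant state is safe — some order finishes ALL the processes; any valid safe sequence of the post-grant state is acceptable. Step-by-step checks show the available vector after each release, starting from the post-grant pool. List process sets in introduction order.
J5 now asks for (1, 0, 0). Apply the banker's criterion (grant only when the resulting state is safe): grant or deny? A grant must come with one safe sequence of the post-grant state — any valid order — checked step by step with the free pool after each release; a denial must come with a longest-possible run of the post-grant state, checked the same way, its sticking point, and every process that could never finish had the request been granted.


DENY — the pretend-granted state is unsafe.
Key observation: even finishing J3, J1, J7 leaves just (4, 2, 6) free — too little res1 for any of the remaining processes.
Pretend the grant happened; the run J3, J1, J7 goes as far as possible. Step-by-step check:
  pool = (2, 2, 3)
  run J3 (needs (2, 0, 3), free (2, 2, 3)); after release of (1, 0, 2) the pool is (3, 2, 5)
  run J1 (needs (3, 1, 5), free (3, 2, 5)); after release of (1, 0, 0) the pool is (4, 2, 5)
  run J7 (needs (4, 2, 4), free (4, 2, 5)); after release of (0, 0, 1) the pool is (4, 2, 6)
  J8 cannot run: need (5, 0, 5) vs free (4, 2, 6) (insufficient res1)
  J5 cannot run: need (6, 2, 7) vs free (4, 2, 6) (insufficient res1 and res4)
Processes that could never finish after the grant: J8 and J5.
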